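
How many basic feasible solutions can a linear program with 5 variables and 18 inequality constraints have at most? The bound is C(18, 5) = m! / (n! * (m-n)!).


Each vertex corresponds to some choice of n active constraints out of m, so the number of vertices is at most C(m, n) = m! / (n!(m-n)!).
m = 18, n = 5
Numerator: 18 * 17 * 16 * 15 * 14
Denominator: 5! = 120
C(18, 5) = 8568


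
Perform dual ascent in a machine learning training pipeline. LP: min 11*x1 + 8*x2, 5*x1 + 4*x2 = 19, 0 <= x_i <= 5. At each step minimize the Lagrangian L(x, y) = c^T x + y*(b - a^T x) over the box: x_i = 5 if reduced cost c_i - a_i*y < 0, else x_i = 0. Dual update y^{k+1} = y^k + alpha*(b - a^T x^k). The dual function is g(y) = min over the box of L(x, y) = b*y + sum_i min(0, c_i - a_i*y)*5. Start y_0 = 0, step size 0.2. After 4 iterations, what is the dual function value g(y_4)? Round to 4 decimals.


Dual ascent for LP: min 11*x1 + 8*x2, 5*x1 + 4*x2 = 19, 0 <= x_i <= 5
Step 1: y^k = 0.0, reduced costs: (11.0, 8.0)
  x^k = (0.0, 0.0), subgradient = b - a^T x = 19.0
  y^{k+1} = 0.0 + 0.2*19.0 = 3.8
Step 2: y^k = 3.8, reduced costs: (-8.0, -7.2)
  x^k = (5.0, 5.0), subgradient = b - a^T x = -26.0
  y^{k+1} = 3.8 + 0.2*-26.0 = -1.4
Step 3: y^k = -1.4, reduced costs: (18.0, 13.6)
  x^k = (0.0, 0.0), subgradient = b - a^T x = 19.0
  y^{k+1} = -1.4 + 0.2*19.0 = 2.4
Step 4: y^k = 2.4, reduced costs: (-1.0, -1.6)
  x^k = (5.0, 5.0), subgradient = b - a^T x = -26.0
  y^{k+1} = 2.4 + 0.2*-26.0 = -2.8
Dual objective at y_4 = -2.8: reduced costs (25.0, 19.2), box minimizer x = (0.0, 0.0)
g(y_4) = b*y + (c1 - a1*y)*x1 + (c2 - a2*y)*x2 = 19*(-2.8) + 25.0*0.0 + 19.2*0.0 = -53.2 + 0.0 + 0.0 = -53.2


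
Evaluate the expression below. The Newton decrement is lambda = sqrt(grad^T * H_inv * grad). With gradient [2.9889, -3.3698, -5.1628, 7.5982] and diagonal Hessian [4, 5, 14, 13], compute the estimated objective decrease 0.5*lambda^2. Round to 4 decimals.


Step 1: H is diagonal, so H^(-1) * g = [0.7472, -0.674, -0.3688, 0.5845].
Step 2: g^T H^(-1) g = sum_i g_i^2 / H_ii
  = (2.9889)^2/4 + (-3.3698)^2/5 + (-5.1628)^2/14 + (7.5982)^2/13
  = 2.2334 + 2.2711 + 1.9039 + 4.441 = 10.8494
Step 3: Objective decrease = 0.5 * g^T H^(-1) g = 5.4247


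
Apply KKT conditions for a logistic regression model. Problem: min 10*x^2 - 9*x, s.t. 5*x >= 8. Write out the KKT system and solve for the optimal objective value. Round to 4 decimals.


Step 1: Try lambda = 0 (constraint inactive).
x_unc = 9/(2*10) = 0.45
Check: 5*0.45 = 2.25 < 8 -- violated!
Step 2: Constraint must be active: 5*x = 8
x* = 8/5 = 1.6
lambda = (2*10*1.6 - 9)/5 = 4.6
Step 3: Compute optimal value.
f(x*) = 10*1.6^2 - 9*1.6 = 11.2


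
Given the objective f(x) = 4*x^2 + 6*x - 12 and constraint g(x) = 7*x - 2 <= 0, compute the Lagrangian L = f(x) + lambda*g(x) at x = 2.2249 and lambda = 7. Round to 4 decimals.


Step 1: Evaluate f(x).
f(2.2249) = 4*2.2249^2 + 6*2.2249 - 12 = 21.1501
Step 2: Evaluate g(x).
g(2.2249) = 7*2.2249 - 2 = 13.5743
Step 3: Compute Lagrangian.
L = 21.1501 + 7*13.5743 = 116.1702


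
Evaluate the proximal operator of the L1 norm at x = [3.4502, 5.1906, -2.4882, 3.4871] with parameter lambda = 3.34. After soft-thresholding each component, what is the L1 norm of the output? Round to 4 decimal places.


Soft-thresholding with lambda = 3.34:
prox(3.4502) = sign(3.4502)*max(|3.4502| - 3.34, 0) = 0.1102
prox(5.1906) = sign(5.1906)*max(|5.1906| - 3.34, 0) = 1.8506
prox(-2.4882) = sign(-2.4882)*max(|-2.4882| - 3.34, 0) = 0.0
prox(3.4871) = sign(3.4871)*max(|3.4871| - 3.34, 0) = 0.1471
prox(x) = [0.1102, 1.8506, 0.0, 0.1471]
||prox(x)||_1 = 0.1102 + 1.8506 + 0.0 + 0.1471 = 2.1079


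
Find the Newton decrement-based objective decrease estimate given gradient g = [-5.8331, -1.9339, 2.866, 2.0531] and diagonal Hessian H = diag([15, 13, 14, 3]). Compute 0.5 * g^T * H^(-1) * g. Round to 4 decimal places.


Step 1: H is diagonal, so H^(-1) * g = [-0.3889, -0.1488, 0.2047, 0.6844].
Step 2: g^T H^(-1) g = sum_i g_i^2 / H_ii
  = (-5.8331)^2/15 + (-1.9339)^2/13 + (2.866)^2/14 + (2.0531)^2/3
  = 2.2683 + 0.2877 + 0.5867 + 1.4051 = 4.5478
Step 3: Objective decrease = 0.5 * g^T H^(-1) g = 2.2739


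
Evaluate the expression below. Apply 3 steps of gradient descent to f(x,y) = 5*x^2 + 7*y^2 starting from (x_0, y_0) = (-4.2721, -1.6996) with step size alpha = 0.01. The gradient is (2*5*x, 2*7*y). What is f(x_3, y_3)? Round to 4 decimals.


Gradient descent on f(x,y) = 5*x^2 + 7*y^2.
Starting point: (-4.2721, -1.6996), alpha = 0.01
Step 1: grad_x = 2*5*-4.2721 = -42.721, grad_y = 2*7*-1.6996 = -23.7944
  x_1 = -4.2721 - 0.01*-42.721 = -3.8449
  y_1 = -1.6996 - 0.01*-23.7944 = -1.4617
Step 2: grad_x = 2*5*-3.8449 = -38.4489, grad_y = 2*7*-1.4617 = -20.4632
  x_2 = -3.8449 - 0.01*-38.4489 = -3.4604
  y_2 = -1.4617 - 0.01*-20.4632 = -1.257
Step 3: grad_x = 2*5*-3.4604 = -34.604, grad_y = 2*7*-1.257 = -17.5983
  x_3 = -3.4604 - 0.01*-34.604 = -3.1144
  y_3 = -1.257 - 0.01*-17.5983 = -1.081
f(-3.1144, -1.081) = 5*(-3.1144)^2 + 7*(-1.081)^2 = 56.6768


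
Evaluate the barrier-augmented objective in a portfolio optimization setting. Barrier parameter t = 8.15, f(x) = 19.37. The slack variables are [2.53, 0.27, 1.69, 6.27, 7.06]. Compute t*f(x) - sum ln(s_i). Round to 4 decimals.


Step 1: Compute log-barrier.
ln values: [0.9282, -1.3093, 0.5247, 1.8358, 1.9544]
phi = -(0.9282 - 1.3093 + 0.5247 + 1.8358 + 1.9544) = -3.9338
Step 2: Compute augmented objective.
t*f(x) = 8.15*19.37 = 157.8655
Total = 157.8655 - 3.9338 = 153.9317


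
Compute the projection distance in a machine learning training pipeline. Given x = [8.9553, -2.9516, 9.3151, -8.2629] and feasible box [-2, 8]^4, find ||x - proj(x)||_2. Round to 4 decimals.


Project each component onto [-2, 8].
clip(8.9553) = 8.0, clip(-2.9516) = -2.0, clip(9.3151) = 8.0, clip(-8.2629) = -2.0
Projection = [8.0, -2.0, 8.0, -2.0]
Squared diffs: [0.9126, 0.9055, 1.7295, 39.2239]
Distance = sqrt(42.7715) = 6.54


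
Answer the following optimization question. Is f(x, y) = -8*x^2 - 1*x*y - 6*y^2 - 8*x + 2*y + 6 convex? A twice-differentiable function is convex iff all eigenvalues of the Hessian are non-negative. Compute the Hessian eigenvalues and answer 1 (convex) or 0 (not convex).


The Hessian of f(x,y) = -8*x^2 - 1*x*y - 6*y^2 - 8*x + 2*y + 6 is:
H = [[-16, -1], [-1, -12]]
Trace = -16 - 12 = -28
Determinant = -16*-12 - (-1)^2 = 191
Discriminant = (-28)^2 - 4*191 = 20.0
Eigenvalues: lambda_1 = -16.2361, lambda_2 = -11.7639
The function is not convex.

0


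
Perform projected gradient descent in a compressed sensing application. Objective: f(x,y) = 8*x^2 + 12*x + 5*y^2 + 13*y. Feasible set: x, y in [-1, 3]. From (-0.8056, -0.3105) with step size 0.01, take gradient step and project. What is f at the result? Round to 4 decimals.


Step 1: Compute gradient at (-0.8056, -0.3105).
grad_x = 2*8*-0.8056 + 12 = -0.8896
grad_y = 2*5*-0.3105 + 13 = 9.895
Step 2: Gradient step.
x_raw = -0.8056 - 0.01*-0.8896 = -0.7967
y_raw = -0.3105 - 0.01*9.895 = -0.4095
Step 3: Project onto [-1, 3].
x_proj = clip(-0.7967) = -0.7967
y_proj = clip(-0.4095) = -0.4095
Step 4: Evaluate f.
f(-0.7967, -0.4095) = -8.9672


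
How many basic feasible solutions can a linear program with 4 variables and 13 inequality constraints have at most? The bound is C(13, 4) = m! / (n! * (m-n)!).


Each vertex corresponds to some choice of n active constraints out of m, so the number of vertices is at most C(m, n) = m! / (n!(m-n)!).
m = 13, n = 4
Numerator: 13 * 12 * 11 * 10
Denominator: 4! = 24
C(13, 4) = 715


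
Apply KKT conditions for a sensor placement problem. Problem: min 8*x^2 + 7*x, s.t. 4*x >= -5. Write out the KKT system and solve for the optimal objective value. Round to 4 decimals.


Step 1: Try lambda = 0 (constraint inactive).
Stationarity: 2*8*x + 7 = 0
x* = -7/(2*8) = -0.4375
Check constraint: 4*-0.4375 = -1.75 >= -5 -- satisfied.
Step 2: Compute optimal value.
f(x*) = 8*(-0.4375)^2 + 7*(-0.4375) = -1.5313


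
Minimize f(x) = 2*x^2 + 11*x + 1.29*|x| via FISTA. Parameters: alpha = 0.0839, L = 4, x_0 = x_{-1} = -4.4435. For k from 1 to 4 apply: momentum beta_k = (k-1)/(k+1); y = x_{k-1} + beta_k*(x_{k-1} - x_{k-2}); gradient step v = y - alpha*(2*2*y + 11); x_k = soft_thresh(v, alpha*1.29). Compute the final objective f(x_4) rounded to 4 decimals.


FISTA on f(x) = 2*x^2 + 11*x + 1.29*|x|
L = 4, alpha = 0.0839
Iteration 1: beta = 0.0, y = -4.4435 + 0.0*(-4.4435 + 4.4435) = -4.4435
  grad(y) = -6.774, v = y - alpha*grad = -3.8752
  prox(v) = soft_thresh(-3.8752, 0.1082) = -3.7669
Iteration 2: beta = 0.3333, y = -3.7669 + 0.3333*(-3.7669 + 4.4435) = -3.5414
  grad(y) = -3.1656, v = y - alpha*grad = -3.2758
  prox(v) = soft_thresh(-3.2758, 0.1082) = -3.1676
Iteration 3: beta = 0.5, y = -3.1676 + 0.5*(-3.1676 + 3.7669) = -2.8679
  grad(y) = -0.4716, v = y - alpha*grad = -2.8283
  prox(v) = soft_thresh(-2.8283, 0.1082) = -2.7201
Iteration 4: beta = 0.6, y = -2.7201 + 0.6*(-2.7201 + 3.1676) = -2.4516
  grad(y) = 1.1935, v = y - alpha*grad = -2.5518
  prox(v) = soft_thresh(-2.5518, 0.1082) = -2.4435
f(x_4) = 2*(-2.4435)^2 + 11*(-2.4435) + 1.29*|-2.4435| = -11.785


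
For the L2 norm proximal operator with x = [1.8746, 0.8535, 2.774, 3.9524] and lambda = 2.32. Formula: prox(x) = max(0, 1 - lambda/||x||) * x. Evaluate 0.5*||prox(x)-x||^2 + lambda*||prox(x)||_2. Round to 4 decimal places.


Step 1: Compute ||x||.
||x|| = 5.2497
Step 2: Compute scaling factor.
scale = max(0, 1 - 2.32/5.2497) = 0.5581
Step 3: prox(x) = [1.0462, 0.4763, 1.5481, 2.2057]
||prox(x)|| = 2.9297
Step 4: Proximal objective.
0.5*||prox-x||^2 = 2.6912
lambda*||prox|| = 6.7969
Total = 9.4881


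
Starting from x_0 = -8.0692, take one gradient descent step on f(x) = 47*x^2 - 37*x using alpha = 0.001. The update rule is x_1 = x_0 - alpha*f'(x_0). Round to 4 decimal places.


We compute the gradient at x_0 and apply the update.
f'(x) = 94*x - 37
f'(-8.0692) = 94*-8.0692 - 37 = -795.5048
x_1 = -8.0692 - 0.001*-795.5048 = -7.2737


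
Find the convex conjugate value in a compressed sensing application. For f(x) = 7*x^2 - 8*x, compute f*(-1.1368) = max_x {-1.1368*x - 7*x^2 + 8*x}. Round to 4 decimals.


f*(y) = sup_x {y*x - a*x^2 - b*x} = sup_x {(y-b)*x - a*x^2}
FOC: (y - b) - 2a*x = 0 => x* = (y - b)/(2a)
x* = (-1.1368 + 8)/(2*7) = 0.4902
f*(-1.1368) = (y-b)^2/(4a) = (-1.1368 + 8)^2/(4*7)
= 47.1035/28 = 1.6823


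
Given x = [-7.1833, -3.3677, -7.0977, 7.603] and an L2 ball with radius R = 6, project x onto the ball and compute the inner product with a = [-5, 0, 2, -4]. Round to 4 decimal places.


Step 1: Compute ||x|| (intermediates to 6 decimals).
||x|| = sqrt((-7.1833)^2 + (-3.3677)^2 + (-7.0977)^2 + 7.603^2) = 13.081443
Step 2: Project.
Since ||x|| > R, scale = R/||x|| = 6/13.081443 = 0.458665, proj(x) = scale * x
proj(x) = [-3.294728, -1.544646, -3.255467, 3.48723]
Step 3: Dot product.
a^T * proj(x) = -5*(-3.294728) + 0*(-1.544646) + 2*(-3.255467) - 4*3.48723 = -3.9862


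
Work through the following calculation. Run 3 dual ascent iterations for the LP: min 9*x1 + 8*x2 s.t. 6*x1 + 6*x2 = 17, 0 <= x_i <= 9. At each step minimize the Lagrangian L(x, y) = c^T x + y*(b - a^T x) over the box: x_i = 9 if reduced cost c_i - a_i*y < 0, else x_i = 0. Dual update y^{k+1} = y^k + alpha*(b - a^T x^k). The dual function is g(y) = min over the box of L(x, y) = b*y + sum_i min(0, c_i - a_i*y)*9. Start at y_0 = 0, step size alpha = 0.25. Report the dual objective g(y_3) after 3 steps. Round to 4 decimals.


Dual ascent for LP: min 9*x1 + 8*x2, 6*x1 + 6*x2 = 17, 0 <= x_i <= 9
Step 1: y^k = 0.0, reduced costs: (9.0, 8.0)
  x^k = (0.0, 0.0), subgradient = b - a^T x = 17.0
  y^{k+1} = 0.0 + 0.25*17.0 = 4.25
Step 2: y^k = 4.25, reduced costs: (-16.5, -17.5)
  x^k = (9.0, 9.0), subgradient = b - a^T x = -91.0
  y^{k+1} = 4.25 + 0.25*-91.0 = -18.5
Step 3: y^k = -18.5, reduced costs: (120.0, 119.0)
  x^k = (0.0, 0.0), subgradient = b - a^T x = 17.0
  y^{k+1} = -18.5 + 0.25*17.0 = -14.25
Dual objective at y_3 = -14.25: reduced costs (94.5, 93.5), box minimizer x = (0.0, 0.0)
g(y_3) = b*y + (c1 - a1*y)*x1 + (c2 - a2*y)*x2 = 17*(-14.25) + 94.5*0.0 + 93.5*0.0 = -242.25 + 0.0 + 0.0 = -242.25


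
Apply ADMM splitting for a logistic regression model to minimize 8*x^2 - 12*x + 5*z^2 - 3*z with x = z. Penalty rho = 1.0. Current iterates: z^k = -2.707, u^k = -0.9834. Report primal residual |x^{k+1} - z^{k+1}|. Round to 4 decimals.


ADMM iteration with rho = 1.0, z^k = -2.707, u^k = -0.9834
Step 1: x-update.
Minimize 8*x^2 - 12*x + (1.0/2)*(x + 2.707 - 0.9834)^2
FOC: (2*8 + 1.0)*x = 12 + 1.0*(-2.707 + 0.9834)
x^{k+1} = 0.6045
Step 2: z-update.
Minimize 5*z^2 - 3*z + (1.0/2)*(0.6045 - z - 0.9834)^2
FOC: (2*5 + 1.0)*z = 3 + 1.0*(0.6045 - 0.9834)
z^{k+1} = 0.2383
Step 3: u-update.
u^{k+1} = -0.9834 + 0.6045 - 0.2383 = -0.6172
Step 4: Primal residual = |0.6045 - 0.2383| = 0.3662


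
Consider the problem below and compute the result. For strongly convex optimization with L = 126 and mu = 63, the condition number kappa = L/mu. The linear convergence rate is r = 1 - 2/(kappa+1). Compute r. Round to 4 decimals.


Step 1: Compute the condition number.
kappa = L/mu = 126/63 = 2.0
Step 2: Compute the convergence rate.
r = 1 - 2/(kappa + 1) = 1 - 2*mu/(L + mu) = (L - mu)/(L + mu) = 63/189 = 0.3333


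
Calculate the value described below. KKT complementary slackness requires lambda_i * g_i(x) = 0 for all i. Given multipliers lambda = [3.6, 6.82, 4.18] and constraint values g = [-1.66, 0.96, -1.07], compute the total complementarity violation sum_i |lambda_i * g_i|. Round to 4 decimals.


KKT complementary slackness check:
lambda_1 * g_1 = 3.6 * -1.66 = -5.976
lambda_2 * g_2 = 6.82 * 0.96 = 6.5472
lambda_3 * g_3 = 4.18 * -1.07 = -4.4726
Total violation = 5.976 + 6.5472 + 4.4726 = 16.9958


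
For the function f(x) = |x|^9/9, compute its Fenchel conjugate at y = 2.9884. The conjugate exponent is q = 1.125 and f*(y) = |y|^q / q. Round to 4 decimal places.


The conjugate exponent q satisfies 1/p + 1/q = 1.
p = 9, so q = 9/(9 - 1) = 1.125
|y|^q = 2.9884^1.125 = 3.4266
f*(2.9884) = 3.4266 / 1.125 = 3.0459


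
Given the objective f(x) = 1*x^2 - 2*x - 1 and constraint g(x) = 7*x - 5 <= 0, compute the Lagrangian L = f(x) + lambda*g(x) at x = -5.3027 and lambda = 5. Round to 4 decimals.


Step 1: Evaluate f(x).
f(-5.3027) = 1*(-5.3027)^2 - 2*(-5.3027) - 1 = 37.724
Step 2: Evaluate g(x).
g(-5.3027) = 7*-5.3027 - 5 = -42.1189
Step 3: Compute Lagrangian.
L = 37.724 + 5*-42.1189 = -172.8705


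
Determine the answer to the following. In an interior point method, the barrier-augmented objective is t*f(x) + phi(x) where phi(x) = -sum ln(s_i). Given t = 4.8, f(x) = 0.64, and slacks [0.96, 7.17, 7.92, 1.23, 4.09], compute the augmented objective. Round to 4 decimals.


Step 1: Compute log-barrier.
ln values: [-0.0408, 1.9699, 2.0694, 0.207, 1.4085]
phi = -(-0.0408 + 1.9699 + 2.0694 + 0.207 + 1.4085) = -5.614
Step 2: Compute augmented objective.
t*f(x) = 4.8*0.64 = 3.072
Total = 3.072 - 5.614 = -2.542


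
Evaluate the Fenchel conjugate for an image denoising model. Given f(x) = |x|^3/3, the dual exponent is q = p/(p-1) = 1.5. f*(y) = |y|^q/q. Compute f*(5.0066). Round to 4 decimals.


The conjugate exponent q satisfies 1/p + 1/q = 1.
p = 3, so q = 3/(3 - 1) = 1.5
|y|^q = 5.0066^1.5 = 11.2025
f*(5.0066) = 11.2025 / 1.5 = 7.4683


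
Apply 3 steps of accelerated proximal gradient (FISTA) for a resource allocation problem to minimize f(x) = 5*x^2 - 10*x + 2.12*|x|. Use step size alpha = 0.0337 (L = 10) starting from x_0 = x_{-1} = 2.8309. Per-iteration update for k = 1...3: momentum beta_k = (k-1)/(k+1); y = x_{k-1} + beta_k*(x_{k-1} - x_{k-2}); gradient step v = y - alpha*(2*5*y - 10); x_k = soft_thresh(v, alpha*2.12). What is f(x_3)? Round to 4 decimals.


FISTA on f(x) = 5*x^2 - 10*x + 2.12*|x|
L = 10, alpha = 0.0337
Iteration 1: beta = 0.0, y = 2.8309 + 0.0*(2.8309 - 2.8309) = 2.8309
  grad(y) = 18.309, v = y - alpha*grad = 2.2139
  prox(v) = soft_thresh(2.2139, 0.0714) = 2.1424
Iteration 2: beta = 0.3333, y = 2.1424 + 0.3333*(2.1424 - 2.8309) = 1.913
  grad(y) = 9.1296, v = y - alpha*grad = 1.6053
  prox(v) = soft_thresh(1.6053, 0.0714) = 1.5338
Iteration 3: beta = 0.5, y = 1.5338 + 0.5*(1.5338 - 2.1424) = 1.2295
  grad(y) = 2.2955, v = y - alpha*grad = 1.1522
  prox(v) = soft_thresh(1.1522, 0.0714) = 1.0807
f(x_3) = 5*1.0807^2 - 10*1.0807 + 2.12*|1.0807| = -2.6762


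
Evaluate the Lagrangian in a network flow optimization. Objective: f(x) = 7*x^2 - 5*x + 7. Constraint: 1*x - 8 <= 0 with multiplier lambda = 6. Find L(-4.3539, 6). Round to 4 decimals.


Step 1: Evaluate f(x).
f(-4.3539) = 7*(-4.3539)^2 - 5*(-4.3539) + 7 = 161.4646
Step 2: Evaluate g(x).
g(-4.3539) = 1*-4.3539 - 8 = -12.3539
Step 3: Compute Lagrangian.
L = 161.4646 + 6*-12.3539 = 87.3412


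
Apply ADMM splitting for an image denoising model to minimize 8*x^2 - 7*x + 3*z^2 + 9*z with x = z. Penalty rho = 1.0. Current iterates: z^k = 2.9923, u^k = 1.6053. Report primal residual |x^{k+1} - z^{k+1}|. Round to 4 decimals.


ADMM iteration with rho = 1.0, z^k = 2.9923, u^k = 1.6053
Step 1: x-update.
Minimize 8*x^2 - 7*x + (1.0/2)*(x - 2.9923 + 1.6053)^2
FOC: (2*8 + 1.0)*x = 7 + 1.0*(2.9923 - 1.6053)
x^{k+1} = 0.4934
Step 2: z-update.
Minimize 3*z^2 + 9*z + (1.0/2)*(0.4934 - z + 1.6053)^2
FOC: (2*3 + 1.0)*z = -9 + 1.0*(0.4934 + 1.6053)
z^{k+1} = -0.9859
Step 3: u-update.
u^{k+1} = 1.6053 + 0.4934 + 0.9859 = 3.0846
Step 4: Primal residual = |0.4934 + 0.9859| = 1.4793


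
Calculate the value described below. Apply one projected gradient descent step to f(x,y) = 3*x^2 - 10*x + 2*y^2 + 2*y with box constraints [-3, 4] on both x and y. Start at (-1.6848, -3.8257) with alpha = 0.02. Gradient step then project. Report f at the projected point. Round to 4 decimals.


Step 1: Compute gradient at (-1.6848, -3.8257).
grad_x = 2*3*-1.6848 - 10 = -20.1088
grad_y = 2*2*-3.8257 + 2 = -13.3028
Step 2: Gradient step.
x_raw = -1.6848 - 0.02*-20.1088 = -1.2826
y_raw = -3.8257 - 0.02*-13.3028 = -3.5596
Step 3: Project onto [-3, 4].
x_proj = clip(-1.2826) = -1.2826
y_proj = clip(-3.5596) = -3.0
Step 4: Evaluate f.
f(-1.2826, -3.0) = 29.7616


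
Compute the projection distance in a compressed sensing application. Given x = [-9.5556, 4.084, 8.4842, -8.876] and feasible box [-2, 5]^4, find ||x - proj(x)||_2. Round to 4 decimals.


Project each component onto [-2, 5].
clip(-9.5556) = -2.0, clip(4.084) = 4.084, clip(8.4842) = 5.0, clip(-8.876) = -2.0
Projection = [-2.0, 4.084, 5.0, -2.0]
Squared diffs: [57.0871, 0.0, 12.1396, 47.2794]
Distance = sqrt(116.5061) = 10.7938


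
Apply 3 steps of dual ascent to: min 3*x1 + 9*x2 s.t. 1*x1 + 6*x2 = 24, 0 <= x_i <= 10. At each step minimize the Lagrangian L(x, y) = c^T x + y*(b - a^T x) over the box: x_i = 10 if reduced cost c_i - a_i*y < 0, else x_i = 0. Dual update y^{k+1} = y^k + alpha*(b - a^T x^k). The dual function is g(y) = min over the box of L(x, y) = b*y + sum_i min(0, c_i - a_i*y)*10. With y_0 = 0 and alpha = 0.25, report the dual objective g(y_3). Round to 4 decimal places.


Dual ascent for LP: min 3*x1 + 9*x2, 1*x1 + 6*x2 = 24, 0 <= x_i <= 10
Step 1: y^k = 0.0, reduced costs: (3.0, 9.0)
  x^k = (0.0, 0.0), subgradient = b - a^T x = 24.0
  y^{k+1} = 0.0 + 0.25*24.0 = 6.0
Step 2: y^k = 6.0, reduced costs: (-3.0, -27.0)
  x^k = (10.0, 10.0), subgradient = b - a^T x = -46.0
  y^{k+1} = 6.0 + 0.25*-46.0 = -5.5
Step 3: y^k = -5.5, reduced costs: (8.5, 42.0)
  x^k = (0.0, 0.0), subgradient = b - a^T x = 24.0
  y^{k+1} = -5.5 + 0.25*24.0 = 0.5
Dual objective at y_3 = 0.5: reduced costs (2.5, 6.0), box minimizer x = (0.0, 0.0)
g(y_3) = b*y + (c1 - a1*y)*x1 + (c2 - a2*y)*x2 = 24*0.5 + 2.5*0.0 + 6.0*0.0 = 12.0 + 0.0 + 0.0 = 12.0


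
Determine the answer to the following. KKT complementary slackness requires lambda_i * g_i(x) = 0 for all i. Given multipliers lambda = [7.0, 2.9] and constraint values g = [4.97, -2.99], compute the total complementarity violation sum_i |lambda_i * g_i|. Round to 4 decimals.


KKT complementary slackness check:
lambda_1 * g_1 = 7.0 * 4.97 = 34.79
lambda_2 * g_2 = 2.9 * -2.99 = -8.671
Total violation = 34.79 + 8.671 = 43.461


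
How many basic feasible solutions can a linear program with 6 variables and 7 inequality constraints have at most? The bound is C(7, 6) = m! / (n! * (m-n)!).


Each vertex corresponds to some choice of n active constraints out of m, so the number of vertices is at most C(m, n) = m! / (n!(m-n)!).
m = 7, n = 6
Numerator: 7 * 6 * 5 * 4 * 3 * 2
Denominator: 6! = 720
C(7, 6) = 7


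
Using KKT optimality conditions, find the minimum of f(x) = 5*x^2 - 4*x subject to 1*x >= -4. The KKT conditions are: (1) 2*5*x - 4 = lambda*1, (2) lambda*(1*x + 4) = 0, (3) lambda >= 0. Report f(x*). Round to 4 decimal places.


Step 1: Try lambda = 0 (constraint inactive).
Stationarity: 2*5*x - 4 = 0
x* = 4/(2*5) = 0.4
Check constraint: 1*0.4 = 0.4 >= -4 -- satisfied.
Step 2: Compute optimal value.
f(x*) = 5*0.4^2 - 4*0.4 = -0.8


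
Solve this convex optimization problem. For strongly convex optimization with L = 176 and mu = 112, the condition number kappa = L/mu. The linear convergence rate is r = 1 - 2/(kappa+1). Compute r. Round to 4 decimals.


Step 1: Compute the condition number.
kappa = L/mu = 176/112 = 1.5714
Step 2: Compute the convergence rate.
r = 1 - 2/(kappa + 1) = 1 - 2*mu/(L + mu) = (L - mu)/(L + mu) = 64/288 = 0.2222


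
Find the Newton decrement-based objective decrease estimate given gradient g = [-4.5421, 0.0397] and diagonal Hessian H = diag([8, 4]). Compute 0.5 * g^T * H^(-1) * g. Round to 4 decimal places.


Step 1: H is diagonal, so H^(-1) * g = [-0.5678, 0.0099].
Step 2: g^T H^(-1) g = sum_i g_i^2 / H_ii
  = (-4.5421)^2/8 + (0.0397)^2/4
  = 2.5788 + 0.0004 = 2.5792
Step 3: Objective decrease = 0.5 * g^T H^(-1) g = 1.2896


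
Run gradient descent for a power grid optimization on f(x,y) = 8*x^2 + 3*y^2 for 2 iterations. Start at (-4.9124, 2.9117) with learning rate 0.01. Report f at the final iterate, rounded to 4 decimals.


Gradient descent on f(x,y) = 8*x^2 + 3*y^2.
Starting point: (-4.9124, 2.9117), alpha = 0.01
Step 1: grad_x = 2*8*-4.9124 = -78.5984, grad_y = 2*3*2.9117 = 17.4702
  x_1 = -4.9124 - 0.01*-78.5984 = -4.1264
  y_1 = 2.9117 - 0.01*17.4702 = 2.737
Step 2: grad_x = 2*8*-4.1264 = -66.0227, grad_y = 2*3*2.737 = 16.422
  x_2 = -4.1264 - 0.01*-66.0227 = -3.4662
  y_2 = 2.737 - 0.01*16.422 = 2.5728
f(-3.4662, 2.5728) = 8*(-3.4662)^2 + 3*2.5728^2 = 115.9733


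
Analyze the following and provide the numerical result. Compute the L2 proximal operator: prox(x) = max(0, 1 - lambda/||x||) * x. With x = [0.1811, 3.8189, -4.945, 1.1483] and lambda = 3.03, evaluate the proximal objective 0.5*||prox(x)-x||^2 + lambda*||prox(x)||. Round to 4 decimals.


Step 1: Compute ||x||.
||x|| = 6.3552
Step 2: Compute scaling factor.
scale = max(0, 1 - 3.03/6.3552) = 0.5232
Step 3: prox(x) = [0.0948, 1.9981, -2.5873, 0.6008]
||prox(x)|| = 3.3252
Step 4: Proximal objective.
0.5*||prox-x||^2 = 4.5905
lambda*||prox|| = 10.0754
Total = 14.6658


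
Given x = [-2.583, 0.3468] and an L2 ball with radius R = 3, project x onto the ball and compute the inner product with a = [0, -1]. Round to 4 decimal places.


Step 1: Compute ||x|| (intermediates to 6 decimals).
||x|| = sqrt((-2.583)^2 + 0.3468^2) = 2.606177
Step 2: Project.
Since ||x|| <= R, proj = x (no scaling needed).
proj(x) = [-2.583, 0.3468]
Step 3: Dot product.
a^T * proj(x) = 0*(-2.583) - 1*0.3468 = -0.3468


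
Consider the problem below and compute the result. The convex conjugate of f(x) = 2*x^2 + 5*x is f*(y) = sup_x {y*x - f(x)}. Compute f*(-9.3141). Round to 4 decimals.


f*(y) = sup_x {y*x - a*x^2 - b*x} = sup_x {(y-b)*x - a*x^2}
FOC: (y - b) - 2a*x = 0 => x* = (y - b)/(2a)
x* = (-9.3141 - 5)/(2*2) = -3.5785
f*(-9.3141) = (y-b)^2/(4a) = (-9.3141 - 5)^2/(4*2)
= 204.8935/8 = 25.6117


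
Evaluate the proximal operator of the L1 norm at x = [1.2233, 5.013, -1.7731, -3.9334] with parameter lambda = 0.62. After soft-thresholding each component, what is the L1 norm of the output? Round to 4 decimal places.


Soft-thresholding with lambda = 0.62:
prox(1.2233) = sign(1.2233)*max(|1.2233| - 0.62, 0) = 0.6033
prox(5.013) = sign(5.013)*max(|5.013| - 0.62, 0) = 4.393
prox(-1.7731) = sign(-1.7731)*max(|-1.7731| - 0.62, 0) = -1.1531
prox(-3.9334) = sign(-3.9334)*max(|-3.9334| - 0.62, 0) = -3.3134
prox(x) = [0.6033, 4.393, -1.1531, -3.3134]
||prox(x)||_1 = 0.6033 + 4.393 + 1.1531 + 3.3134 = 9.4628


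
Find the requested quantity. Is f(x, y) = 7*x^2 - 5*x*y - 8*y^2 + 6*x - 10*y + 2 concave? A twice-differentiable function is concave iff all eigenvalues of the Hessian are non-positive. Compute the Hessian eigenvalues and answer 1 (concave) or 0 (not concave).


The Hessian of f(x,y) = 7*x^2 - 5*x*y - 8*y^2 + 6*x - 10*y + 2 is:
H = [[14, -5], [-5, -16]]
Trace = 14 - 16 = -2
Determinant = 14*-16 - (-5)^2 = -249
Discriminant = (-2)^2 - 4*-249 = 1000.0
Eigenvalues: lambda_1 = -16.8114, lambda_2 = 14.8114
The function is not concave.

0


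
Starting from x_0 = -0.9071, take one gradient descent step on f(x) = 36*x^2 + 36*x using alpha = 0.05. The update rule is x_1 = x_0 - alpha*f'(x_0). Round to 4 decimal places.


We compute the gradient at x_0 and apply the update.
f'(x) = 72*x + 36
f'(-0.9071) = 72*-0.9071 + 36 = -29.3112
x_1 = -0.9071 - 0.05*-29.3112 = 0.5585


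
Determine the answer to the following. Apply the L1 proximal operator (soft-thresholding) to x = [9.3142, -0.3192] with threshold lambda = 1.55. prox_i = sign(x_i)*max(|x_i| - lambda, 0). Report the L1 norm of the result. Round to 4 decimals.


Soft-thresholding with lambda = 1.55:
prox(9.3142) = sign(9.3142)*max(|9.3142| - 1.55, 0) = 7.7642
prox(-0.3192) = sign(-0.3192)*max(|-0.3192| - 1.55, 0) = 0.0
prox(x) = [7.7642, 0.0]
||prox(x)||_1 = 7.7642 + 0.0 = 7.7642


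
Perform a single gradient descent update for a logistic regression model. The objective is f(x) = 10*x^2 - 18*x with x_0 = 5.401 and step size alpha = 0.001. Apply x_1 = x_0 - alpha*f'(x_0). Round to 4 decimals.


We compute the gradient at x_0 and apply the update.
f'(x) = 20*x - 18
f'(5.401) = 20*5.401 - 18 = 90.02
x_1 = 5.401 - 0.001*90.02 = 5.311


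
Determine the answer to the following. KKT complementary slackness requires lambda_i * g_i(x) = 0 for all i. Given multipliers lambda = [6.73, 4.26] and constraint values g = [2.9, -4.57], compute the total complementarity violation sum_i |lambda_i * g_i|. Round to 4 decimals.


KKT complementary slackness check:
lambda_1 * g_1 = 6.73 * 2.9 = 19.517
lambda_2 * g_2 = 4.26 * -4.57 = -19.4682
Total violation = 19.517 + 19.4682 = 38.9852


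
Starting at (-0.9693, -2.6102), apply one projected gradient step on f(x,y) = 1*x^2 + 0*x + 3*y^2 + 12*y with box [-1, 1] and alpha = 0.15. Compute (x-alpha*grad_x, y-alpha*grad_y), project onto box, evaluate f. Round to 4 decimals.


Step 1: Compute gradient at (-0.9693, -2.6102).
grad_x = 2*1*-0.9693 + 0 = -1.9386
grad_y = 2*3*-2.6102 + 12 = -3.6612
Step 2: Gradient step.
x_raw = -0.9693 - 0.15*-1.9386 = -0.6785
y_raw = -2.6102 - 0.15*-3.6612 = -2.061
Step 3: Project onto [-1, 1].
x_proj = clip(-0.6785) = -0.6785
y_proj = clip(-2.061) = -1.0
Step 4: Evaluate f.
f(-0.6785, -1.0) = -8.5396


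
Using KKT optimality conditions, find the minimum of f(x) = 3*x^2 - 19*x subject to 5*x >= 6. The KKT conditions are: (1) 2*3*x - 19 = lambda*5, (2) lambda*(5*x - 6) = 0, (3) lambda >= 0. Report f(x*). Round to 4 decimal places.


Step 1: Try lambda = 0 (constraint inactive).
Stationarity: 2*3*x - 19 = 0
x* = 19/(2*3) = 19/6 = 3.1667 (rounded; the exact value 19/6 is used below)
Check constraint: 5*3.1667 = 15.8335 >= 6 -- satisfied.
Step 2: Compute optimal value.
f(x*) = 3*(19/6)^2 - 19*(19/6) = -30.0833


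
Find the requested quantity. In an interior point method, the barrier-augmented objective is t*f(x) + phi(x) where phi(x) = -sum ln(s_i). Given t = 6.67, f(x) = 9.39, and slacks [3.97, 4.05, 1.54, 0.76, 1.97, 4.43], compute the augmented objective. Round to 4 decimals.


Step 1: Compute log-barrier.
ln values: [1.3788, 1.3987, 0.4318, -0.2744, 0.678, 1.4884]
phi = -(1.3788 + 1.3987 + 0.4318 - 0.2744 + 0.678 + 1.4884) = -5.1013
Step 2: Compute augmented objective.
t*f(x) = 6.67*9.39 = 62.6313
Total = 62.6313 - 5.1013 = 57.53


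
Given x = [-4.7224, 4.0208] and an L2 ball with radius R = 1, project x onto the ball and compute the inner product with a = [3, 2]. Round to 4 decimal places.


Step 1: Compute ||x|| (intermediates to 6 decimals).
||x|| = sqrt((-4.7224)^2 + 4.0208^2) = 6.202249
Step 2: Project.
Since ||x|| > R, scale = R/||x|| = 1/6.202249 = 0.161232, proj(x) = scale * x
proj(x) = [-0.761402, 0.648282]
Step 3: Dot product.
a^T * proj(x) = 3*(-0.761402) + 2*0.648282 = -0.9876


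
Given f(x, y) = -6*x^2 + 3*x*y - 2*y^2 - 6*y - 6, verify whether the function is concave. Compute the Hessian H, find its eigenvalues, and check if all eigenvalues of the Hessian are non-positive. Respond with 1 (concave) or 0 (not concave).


The Hessian of f(x,y) = -6*x^2 + 3*x*y - 2*y^2 - 6*y - 6 is:
H = [[-12, 3], [3, -4]]
Trace = -12 - 4 = -16
Determinant = -12*-4 - (3)^2 = 39
Discriminant = (-16)^2 - 4*39 = 100.0
Eigenvalues: lambda_1 = -13.0, lambda_2 = -3.0
The function is concave.

1


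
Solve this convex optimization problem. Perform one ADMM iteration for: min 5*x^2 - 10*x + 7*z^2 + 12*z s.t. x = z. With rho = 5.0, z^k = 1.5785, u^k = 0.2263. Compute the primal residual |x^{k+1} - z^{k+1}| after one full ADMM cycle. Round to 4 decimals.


ADMM iteration with rho = 5.0, z^k = 1.5785, u^k = 0.2263
Step 1: x-update.
Minimize 5*x^2 - 10*x + (5.0/2)*(x - 1.5785 + 0.2263)^2
FOC: (2*5 + 5.0)*x = 10 + 5.0*(1.5785 - 0.2263)
x^{k+1} = 1.1174
Step 2: z-update.
Minimize 7*z^2 + 12*z + (5.0/2)*(1.1174 - z + 0.2263)^2
FOC: (2*7 + 5.0)*z = -12 + 5.0*(1.1174 + 0.2263)
z^{k+1} = -0.278
Step 3: u-update.
u^{k+1} = 0.2263 + 1.1174 + 0.278 = 1.6217
Step 4: Primal residual = |1.1174 + 0.278| = 1.3954


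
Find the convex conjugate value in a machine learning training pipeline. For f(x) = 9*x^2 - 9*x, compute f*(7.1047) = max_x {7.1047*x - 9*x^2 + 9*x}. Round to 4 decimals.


f*(y) = sup_x {y*x - a*x^2 - b*x} = sup_x {(y-b)*x - a*x^2}
FOC: (y - b) - 2a*x = 0 => x* = (y - b)/(2a)
x* = (7.1047 + 9)/(2*9) = 0.8947
f*(7.1047) = (y-b)^2/(4a) = (7.1047 + 9)^2/(4*9)
= 259.3614/36 = 7.2045


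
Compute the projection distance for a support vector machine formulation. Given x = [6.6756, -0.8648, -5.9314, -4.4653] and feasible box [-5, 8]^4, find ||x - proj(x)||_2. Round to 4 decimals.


Project each component onto [-5, 8].
clip(6.6756) = 6.6756, clip(-0.8648) = -0.8648, clip(-5.9314) = -5.0, clip(-4.4653) = -4.4653
Projection = [6.6756, -0.8648, -5.0, -4.4653]
Squared diffs: [0.0, 0.0, 0.8675, 0.0]
Distance = sqrt(0.8675) = 0.9314


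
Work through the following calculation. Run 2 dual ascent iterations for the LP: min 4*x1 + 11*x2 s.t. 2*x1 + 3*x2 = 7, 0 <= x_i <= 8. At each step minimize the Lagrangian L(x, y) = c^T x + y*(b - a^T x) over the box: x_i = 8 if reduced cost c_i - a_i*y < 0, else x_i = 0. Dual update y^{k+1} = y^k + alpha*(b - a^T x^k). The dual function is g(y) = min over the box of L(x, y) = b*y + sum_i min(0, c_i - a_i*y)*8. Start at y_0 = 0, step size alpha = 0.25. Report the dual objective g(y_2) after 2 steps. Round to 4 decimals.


Dual ascent for LP: min 4*x1 + 11*x2, 2*x1 + 3*x2 = 7, 0 <= x_i <= 8
Step 1: y^k = 0.0, reduced costs: (4.0, 11.0)
  x^k = (0.0, 0.0), subgradient = b - a^T x = 7.0
  y^{k+1} = 0.0 + 0.25*7.0 = 1.75
Step 2: y^k = 1.75, reduced costs: (0.5, 5.75)
  x^k = (0.0, 0.0), subgradient = b - a^T x = 7.0
  y^{k+1} = 1.75 + 0.25*7.0 = 3.5
Dual objective at y_2 = 3.5: reduced costs (-3.0, 0.5), box minimizer x = (8.0, 0.0)
g(y_2) = b*y + (c1 - a1*y)*x1 + (c2 - a2*y)*x2 = 7*3.5 + (-3.0)*8.0 + 0.5*0.0 = 24.5 - 24.0 + 0.0 = 0.5


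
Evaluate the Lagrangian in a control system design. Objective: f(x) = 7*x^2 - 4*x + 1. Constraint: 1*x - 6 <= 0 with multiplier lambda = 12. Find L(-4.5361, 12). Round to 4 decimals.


Step 1: Evaluate f(x).
f(-4.5361) = 7*(-4.5361)^2 - 4*(-4.5361) + 1 = 163.1778
Step 2: Evaluate g(x).
g(-4.5361) = 1*-4.5361 - 6 = -10.5361
Step 3: Compute Lagrangian.
L = 163.1778 + 12*-10.5361 = 36.7446


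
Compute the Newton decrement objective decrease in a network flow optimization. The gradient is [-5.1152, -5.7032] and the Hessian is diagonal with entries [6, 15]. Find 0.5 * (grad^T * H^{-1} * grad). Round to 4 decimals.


Step 1: H is diagonal, so H^(-1) * g = [-0.8525, -0.3802].
Step 2: g^T H^(-1) g = sum_i g_i^2 / H_ii
  = (-5.1152)^2/6 + (-5.7032)^2/15
  = 4.3609 + 2.1684 = 6.5293
Step 3: Objective decrease = 0.5 * g^T H^(-1) g = 3.2647


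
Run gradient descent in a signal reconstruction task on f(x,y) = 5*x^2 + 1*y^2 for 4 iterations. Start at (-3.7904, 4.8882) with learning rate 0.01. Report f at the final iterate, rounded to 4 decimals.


Gradient descent on f(x,y) = 5*x^2 + 1*y^2.
Starting point: (-3.7904, 4.8882), alpha = 0.01
Step 1: grad_x = 2*5*-3.7904 = -37.904, grad_y = 2*1*4.8882 = 9.7764
  x_1 = -3.7904 - 0.01*-37.904 = -3.4114
  y_1 = 4.8882 - 0.01*9.7764 = 4.7904
Step 2: grad_x = 2*5*-3.4114 = -34.1136, grad_y = 2*1*4.7904 = 9.5809
  x_2 = -3.4114 - 0.01*-34.1136 = -3.0702
  y_2 = 4.7904 - 0.01*9.5809 = 4.6946
Step 3: grad_x = 2*5*-3.0702 = -30.7022, grad_y = 2*1*4.6946 = 9.3893
  x_3 = -3.0702 - 0.01*-30.7022 = -2.7632
  y_3 = 4.6946 - 0.01*9.3893 = 4.6007
Step 4: grad_x = 2*5*-2.7632 = -27.632, grad_y = 2*1*4.6007 = 9.2015
  x_4 = -2.7632 - 0.01*-27.632 = -2.4869
  y_4 = 4.6007 - 0.01*9.2015 = 4.5087
f(-2.4869, 4.5087) = 5*(-2.4869)^2 + 1*4.5087^2 = 51.2515


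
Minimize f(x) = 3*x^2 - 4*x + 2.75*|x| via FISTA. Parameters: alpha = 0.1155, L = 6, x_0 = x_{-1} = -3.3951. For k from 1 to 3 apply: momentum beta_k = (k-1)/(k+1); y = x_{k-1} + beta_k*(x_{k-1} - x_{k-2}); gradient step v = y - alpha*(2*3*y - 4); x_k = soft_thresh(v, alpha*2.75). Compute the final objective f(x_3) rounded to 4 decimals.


FISTA on f(x) = 3*x^2 - 4*x + 2.75*|x|
L = 6, alpha = 0.1155
Iteration 1: beta = 0.0, y = -3.3951 + 0.0*(-3.3951 + 3.3951) = -3.3951
  grad(y) = -24.3706, v = y - alpha*grad = -0.5803
  prox(v) = soft_thresh(-0.5803, 0.3176) = -0.2627
Iteration 2: beta = 0.3333, y = -0.2627 + 0.3333*(-0.2627 + 3.3951) = 0.7815
  grad(y) = 0.6888, v = y - alpha*grad = 0.7019
  prox(v) = soft_thresh(0.7019, 0.3176) = 0.3843
Iteration 3: beta = 0.5, y = 0.3843 + 0.5*(0.3843 + 0.2627) = 0.7078
  grad(y) = 0.2466, v = y - alpha*grad = 0.6793
  prox(v) = soft_thresh(0.6793, 0.3176) = 0.3617
f(x_3) = 3*0.3617^2 - 4*0.3617 + 2.75*|0.3617| = -0.0597


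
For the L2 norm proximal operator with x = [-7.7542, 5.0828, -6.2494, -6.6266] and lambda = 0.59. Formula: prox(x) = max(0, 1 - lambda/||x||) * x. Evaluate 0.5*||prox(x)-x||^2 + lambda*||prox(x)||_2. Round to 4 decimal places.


Step 1: Compute ||x||.
||x|| = 12.9973
Step 2: Compute scaling factor.
scale = max(0, 1 - 0.59/12.9973) = 0.9546
Step 3: prox(x) = [-7.4022, 4.8521, -5.9657, -6.3258]
||prox(x)|| = 12.4073
Step 4: Proximal objective.
0.5*||prox-x||^2 = 0.1741
lambda*||prox|| = 7.3203
Total = 7.4943


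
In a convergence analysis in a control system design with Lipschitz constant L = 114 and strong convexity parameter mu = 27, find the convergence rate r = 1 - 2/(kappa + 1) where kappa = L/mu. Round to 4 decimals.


Step 1: Compute the condition number.
kappa = L/mu = 114/27 = 4.2222
Step 2: Compute the convergence rate.
r = 1 - 2/(kappa + 1) = 1 - 2*mu/(L + mu) = (L - mu)/(L + mu) = 87/141 = 0.617


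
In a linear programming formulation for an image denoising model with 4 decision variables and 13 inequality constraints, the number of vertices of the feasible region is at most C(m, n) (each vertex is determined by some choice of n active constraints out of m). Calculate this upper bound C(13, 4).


Each vertex corresponds to some choice of n active constraints out of m, so the number of vertices is at most C(m, n) = m! / (n!(m-n)!).
m = 13, n = 4
Numerator: 13 * 12 * 11 * 10
Denominator: 4! = 24
C(13, 4) = 715


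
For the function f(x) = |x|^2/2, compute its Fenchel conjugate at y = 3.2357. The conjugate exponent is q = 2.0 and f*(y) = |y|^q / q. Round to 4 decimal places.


The conjugate exponent q satisfies 1/p + 1/q = 1.
p = 2, so q = 2/(2 - 1) = 2.0
|y|^q = 3.2357^2.0 = 10.4698
f*(3.2357) = 10.4698 / 2.0 = 5.2349


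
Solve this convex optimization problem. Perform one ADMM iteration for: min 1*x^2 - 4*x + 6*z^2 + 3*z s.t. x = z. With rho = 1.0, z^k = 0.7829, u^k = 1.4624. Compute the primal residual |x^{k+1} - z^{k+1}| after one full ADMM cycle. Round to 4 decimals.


ADMM iteration with rho = 1.0, z^k = 0.7829, u^k = 1.4624
Step 1: x-update.
Minimize 1*x^2 - 4*x + (1.0/2)*(x - 0.7829 + 1.4624)^2
FOC: (2*1 + 1.0)*x = 4 + 1.0*(0.7829 - 1.4624)
x^{k+1} = 1.1068
Step 2: z-update.
Minimize 6*z^2 + 3*z + (1.0/2)*(1.1068 - z + 1.4624)^2
FOC: (2*6 + 1.0)*z = -3 + 1.0*(1.1068 + 1.4624)
z^{k+1} = -0.0331
Step 3: u-update.
u^{k+1} = 1.4624 + 1.1068 + 0.0331 = 2.6024
Step 4: Primal residual = |1.1068 + 0.0331| = 1.14


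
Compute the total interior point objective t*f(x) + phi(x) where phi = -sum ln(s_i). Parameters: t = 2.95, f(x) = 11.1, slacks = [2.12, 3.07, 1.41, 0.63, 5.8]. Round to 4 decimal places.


Step 1: Compute log-barrier.
ln values: [0.7514, 1.1217, 0.3436, -0.462, 1.7579]
phi = -(0.7514 + 1.1217 + 0.3436 - 0.462 + 1.7579) = -3.5125
Step 2: Compute augmented objective.
t*f(x) = 2.95*11.1 = 32.745
Total = 32.745 - 3.5125 = 29.2325


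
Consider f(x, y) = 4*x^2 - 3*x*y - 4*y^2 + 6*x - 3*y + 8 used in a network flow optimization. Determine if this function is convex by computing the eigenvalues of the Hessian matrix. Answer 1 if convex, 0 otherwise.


The Hessian of f(x,y) = 4*x^2 - 3*x*y - 4*y^2 + 6*x - 3*y + 8 is:
H = [[8, -3], [-3, -8]]
Trace = 8 - 8 = 0
Determinant = 8*-8 - (-3)^2 = -73
Discriminant = (0)^2 - 4*-73 = 292.0
Eigenvalues: lambda_1 = -8.544, lambda_2 = 8.544
The function is not convex.

0


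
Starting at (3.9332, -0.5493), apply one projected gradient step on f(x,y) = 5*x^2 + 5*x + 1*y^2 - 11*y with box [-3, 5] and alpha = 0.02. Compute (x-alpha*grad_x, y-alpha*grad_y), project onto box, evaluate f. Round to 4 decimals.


Step 1: Compute gradient at (3.9332, -0.5493).
grad_x = 2*5*3.9332 + 5 = 44.332
grad_y = 2*1*-0.5493 - 11 = -12.0986
Step 2: Gradient step.
x_raw = 3.9332 - 0.02*44.332 = 3.0466
y_raw = -0.5493 - 0.02*-12.0986 = -0.3073
Step 3: Project onto [-3, 5].
x_proj = clip(3.0466) = 3.0466
y_proj = clip(-0.3073) = -0.3073
Step 4: Evaluate f.
f(3.0466, -0.3073) = 65.1155


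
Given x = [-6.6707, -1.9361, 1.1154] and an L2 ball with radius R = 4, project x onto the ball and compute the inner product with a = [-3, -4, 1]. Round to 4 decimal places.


Step 1: Compute ||x|| (intermediates to 6 decimals).
||x|| = sqrt((-6.6707)^2 + (-1.9361)^2 + 1.1154^2) = 7.034973
Step 2: Project.
Since ||x|| > R, scale = R/||x|| = 4/7.034973 = 0.568588, proj(x) = scale * x
proj(x) = [-3.79288, -1.100843, 0.634203]
Step 3: Dot product.
a^T * proj(x) = -3*(-3.79288) - 4*(-1.100843) + 1*0.634203 = 16.4162


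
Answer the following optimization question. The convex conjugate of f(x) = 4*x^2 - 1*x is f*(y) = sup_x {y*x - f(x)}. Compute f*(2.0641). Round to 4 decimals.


f*(y) = sup_x {y*x - a*x^2 - b*x} = sup_x {(y-b)*x - a*x^2}
FOC: (y - b) - 2a*x = 0 => x* = (y - b)/(2a)
x* = (2.0641 + 1)/(2*4) = 0.383
f*(2.0641) = (y-b)^2/(4a) = (2.0641 + 1)^2/(4*4)
= 9.3887/16 = 0.5868


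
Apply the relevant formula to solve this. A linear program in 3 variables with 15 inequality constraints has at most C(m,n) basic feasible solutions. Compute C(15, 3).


Each vertex corresponds to some choice of n active constraints out of m, so the number of vertices is at most C(m, n) = m! / (n!(m-n)!).
m = 15, n = 3
Numerator: 15 * 14 * 13
Denominator: 3! = 6
C(15, 3) = 455


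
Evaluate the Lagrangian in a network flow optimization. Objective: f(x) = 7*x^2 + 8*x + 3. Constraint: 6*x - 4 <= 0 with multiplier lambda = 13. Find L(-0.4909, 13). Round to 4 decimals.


Step 1: Evaluate f(x).
f(-0.4909) = 7*(-0.4909)^2 + 8*(-0.4909) + 3 = 0.7597
Step 2: Evaluate g(x).
g(-0.4909) = 6*-0.4909 - 4 = -6.9454
Step 3: Compute Lagrangian.
L = 0.7597 + 13*-6.9454 = -89.5305
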